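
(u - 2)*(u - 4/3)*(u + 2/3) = u^3 - 8*u^2/3 + 4*u/9 + 16/9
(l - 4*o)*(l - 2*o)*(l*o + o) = l^3*o - 6*l^2*o^2 + l^2*o + 8*l*o^3 - 6*l*o^2 + 8*o^3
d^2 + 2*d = d*(d + 2)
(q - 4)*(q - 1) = q^2 - 5*q + 4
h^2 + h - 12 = (h - 3)*(h + 4)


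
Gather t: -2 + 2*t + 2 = 2*t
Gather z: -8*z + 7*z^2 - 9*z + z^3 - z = z^3 + 7*z^2 - 18*z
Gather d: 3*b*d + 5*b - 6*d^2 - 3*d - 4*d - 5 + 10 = 5*b - 6*d^2 + d*(3*b - 7) + 5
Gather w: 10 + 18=28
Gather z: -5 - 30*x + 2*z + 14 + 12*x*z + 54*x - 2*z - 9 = 12*x*z + 24*x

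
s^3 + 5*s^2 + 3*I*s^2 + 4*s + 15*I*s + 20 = (s + 5)*(s - I)*(s + 4*I)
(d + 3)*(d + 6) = d^2 + 9*d + 18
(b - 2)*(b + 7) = b^2 + 5*b - 14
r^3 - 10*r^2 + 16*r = r*(r - 8)*(r - 2)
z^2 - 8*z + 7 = (z - 7)*(z - 1)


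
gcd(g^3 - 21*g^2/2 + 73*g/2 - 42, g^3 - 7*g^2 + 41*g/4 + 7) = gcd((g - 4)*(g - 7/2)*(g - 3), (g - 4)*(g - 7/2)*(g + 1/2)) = g^2 - 15*g/2 + 14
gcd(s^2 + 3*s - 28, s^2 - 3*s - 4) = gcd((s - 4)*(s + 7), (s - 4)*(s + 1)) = s - 4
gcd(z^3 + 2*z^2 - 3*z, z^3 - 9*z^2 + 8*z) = z^2 - z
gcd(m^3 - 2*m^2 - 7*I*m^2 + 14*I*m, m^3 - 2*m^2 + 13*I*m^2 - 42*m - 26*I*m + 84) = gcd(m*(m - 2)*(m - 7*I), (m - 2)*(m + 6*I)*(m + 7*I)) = m - 2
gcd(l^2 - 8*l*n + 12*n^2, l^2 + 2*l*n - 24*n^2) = 1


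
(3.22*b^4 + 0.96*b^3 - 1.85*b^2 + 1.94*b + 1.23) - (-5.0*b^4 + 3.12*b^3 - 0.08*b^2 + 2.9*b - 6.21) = 8.22*b^4 - 2.16*b^3 - 1.77*b^2 - 0.96*b + 7.44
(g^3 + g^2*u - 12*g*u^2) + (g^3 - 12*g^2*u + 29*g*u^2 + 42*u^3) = 2*g^3 - 11*g^2*u + 17*g*u^2 + 42*u^3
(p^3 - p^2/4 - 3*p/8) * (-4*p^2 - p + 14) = -4*p^5 + 63*p^3/4 - 25*p^2/8 - 21*p/4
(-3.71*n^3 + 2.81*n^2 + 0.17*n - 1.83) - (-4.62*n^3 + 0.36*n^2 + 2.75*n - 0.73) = 0.91*n^3 + 2.45*n^2 - 2.58*n - 1.1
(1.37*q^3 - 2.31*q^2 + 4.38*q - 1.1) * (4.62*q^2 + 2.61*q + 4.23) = 6.3294*q^5 - 7.0965*q^4 + 20.0016*q^3 - 3.4215*q^2 + 15.6564*q - 4.653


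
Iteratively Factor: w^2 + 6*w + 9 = (w + 3)*(w + 3)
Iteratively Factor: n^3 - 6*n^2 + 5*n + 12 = (n - 3)*(n^2 - 3*n - 4) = (n - 3)*(n + 1)*(n - 4)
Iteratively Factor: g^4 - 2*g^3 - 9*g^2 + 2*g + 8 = (g + 1)*(g^3 - 3*g^2 - 6*g + 8) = (g + 1)*(g + 2)*(g^2 - 5*g + 4) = (g - 1)*(g + 1)*(g + 2)*(g - 4)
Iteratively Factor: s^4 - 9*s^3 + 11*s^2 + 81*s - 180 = (s - 5)*(s^3 - 4*s^2 - 9*s + 36) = (s - 5)*(s + 3)*(s^2 - 7*s + 12) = (s - 5)*(s - 3)*(s + 3)*(s - 4)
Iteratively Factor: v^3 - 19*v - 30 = (v + 2)*(v^2 - 2*v - 15) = (v - 5)*(v + 2)*(v + 3)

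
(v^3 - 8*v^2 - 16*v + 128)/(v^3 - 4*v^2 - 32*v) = (v - 4)/v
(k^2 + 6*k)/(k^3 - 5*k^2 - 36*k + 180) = k/(k^2 - 11*k + 30)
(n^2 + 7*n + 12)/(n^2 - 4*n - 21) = (n + 4)/(n - 7)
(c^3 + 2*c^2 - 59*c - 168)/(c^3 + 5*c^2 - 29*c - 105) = (c - 8)/(c - 5)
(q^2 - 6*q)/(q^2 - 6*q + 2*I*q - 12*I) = q/(q + 2*I)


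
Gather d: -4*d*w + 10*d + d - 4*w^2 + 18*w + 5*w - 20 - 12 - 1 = d*(11 - 4*w) - 4*w^2 + 23*w - 33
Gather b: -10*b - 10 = -10*b - 10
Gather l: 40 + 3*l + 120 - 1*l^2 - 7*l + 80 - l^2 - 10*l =-2*l^2 - 14*l + 240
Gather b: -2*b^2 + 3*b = -2*b^2 + 3*b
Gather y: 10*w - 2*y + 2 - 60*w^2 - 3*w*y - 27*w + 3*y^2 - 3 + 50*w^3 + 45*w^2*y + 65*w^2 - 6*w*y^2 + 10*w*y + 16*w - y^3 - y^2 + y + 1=50*w^3 + 5*w^2 - w - y^3 + y^2*(2 - 6*w) + y*(45*w^2 + 7*w - 1)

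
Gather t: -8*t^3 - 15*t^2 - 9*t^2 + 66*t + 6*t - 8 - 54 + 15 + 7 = -8*t^3 - 24*t^2 + 72*t - 40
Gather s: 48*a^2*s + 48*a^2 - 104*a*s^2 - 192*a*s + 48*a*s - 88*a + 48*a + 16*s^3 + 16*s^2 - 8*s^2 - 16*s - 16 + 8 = 48*a^2 - 40*a + 16*s^3 + s^2*(8 - 104*a) + s*(48*a^2 - 144*a - 16) - 8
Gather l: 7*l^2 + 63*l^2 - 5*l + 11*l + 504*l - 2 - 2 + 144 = 70*l^2 + 510*l + 140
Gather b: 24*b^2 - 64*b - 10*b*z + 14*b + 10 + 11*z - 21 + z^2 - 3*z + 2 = 24*b^2 + b*(-10*z - 50) + z^2 + 8*z - 9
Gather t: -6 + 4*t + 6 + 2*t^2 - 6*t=2*t^2 - 2*t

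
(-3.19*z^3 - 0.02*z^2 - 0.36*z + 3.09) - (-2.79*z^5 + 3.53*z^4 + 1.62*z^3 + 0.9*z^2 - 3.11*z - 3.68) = 2.79*z^5 - 3.53*z^4 - 4.81*z^3 - 0.92*z^2 + 2.75*z + 6.77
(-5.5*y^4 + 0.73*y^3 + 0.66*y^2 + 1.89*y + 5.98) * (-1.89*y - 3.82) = 10.395*y^5 + 19.6303*y^4 - 4.036*y^3 - 6.0933*y^2 - 18.522*y - 22.8436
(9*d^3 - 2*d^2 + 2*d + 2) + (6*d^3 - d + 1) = 15*d^3 - 2*d^2 + d + 3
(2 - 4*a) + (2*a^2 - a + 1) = 2*a^2 - 5*a + 3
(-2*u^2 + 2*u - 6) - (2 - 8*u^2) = 6*u^2 + 2*u - 8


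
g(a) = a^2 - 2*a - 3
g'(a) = 2*a - 2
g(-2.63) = 9.18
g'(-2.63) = -7.26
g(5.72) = 18.28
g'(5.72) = 9.44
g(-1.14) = 0.58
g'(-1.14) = -4.28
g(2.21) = -2.54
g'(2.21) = 2.42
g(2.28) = -2.36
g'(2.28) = 2.56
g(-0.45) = -1.90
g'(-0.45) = -2.90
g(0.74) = -3.93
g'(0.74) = -0.52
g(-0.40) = -2.04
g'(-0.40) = -2.80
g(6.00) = 21.00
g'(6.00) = 10.00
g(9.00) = 60.00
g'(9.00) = 16.00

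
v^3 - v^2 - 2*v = v*(v - 2)*(v + 1)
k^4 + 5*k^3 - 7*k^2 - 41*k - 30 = (k - 3)*(k + 1)*(k + 2)*(k + 5)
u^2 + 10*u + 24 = (u + 4)*(u + 6)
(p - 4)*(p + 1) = p^2 - 3*p - 4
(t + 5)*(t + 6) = t^2 + 11*t + 30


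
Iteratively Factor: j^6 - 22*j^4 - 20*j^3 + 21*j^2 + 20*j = (j - 1)*(j^5 + j^4 - 21*j^3 - 41*j^2 - 20*j) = (j - 1)*(j + 1)*(j^4 - 21*j^2 - 20*j) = (j - 1)*(j + 1)^2*(j^3 - j^2 - 20*j) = j*(j - 1)*(j + 1)^2*(j^2 - j - 20) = j*(j - 5)*(j - 1)*(j + 1)^2*(j + 4)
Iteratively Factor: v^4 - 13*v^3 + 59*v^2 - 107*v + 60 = (v - 5)*(v^3 - 8*v^2 + 19*v - 12) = (v - 5)*(v - 1)*(v^2 - 7*v + 12) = (v - 5)*(v - 4)*(v - 1)*(v - 3)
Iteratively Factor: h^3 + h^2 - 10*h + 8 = (h + 4)*(h^2 - 3*h + 2) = (h - 2)*(h + 4)*(h - 1)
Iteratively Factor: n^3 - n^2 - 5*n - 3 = (n + 1)*(n^2 - 2*n - 3) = (n + 1)^2*(n - 3)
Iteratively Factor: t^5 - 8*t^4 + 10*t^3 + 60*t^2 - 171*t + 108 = (t - 1)*(t^4 - 7*t^3 + 3*t^2 + 63*t - 108) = (t - 3)*(t - 1)*(t^3 - 4*t^2 - 9*t + 36) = (t - 4)*(t - 3)*(t - 1)*(t^2 - 9) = (t - 4)*(t - 3)*(t - 1)*(t + 3)*(t - 3)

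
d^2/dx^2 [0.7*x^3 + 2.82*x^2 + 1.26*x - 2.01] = 4.2*x + 5.64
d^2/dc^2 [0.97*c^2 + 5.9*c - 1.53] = 1.94000000000000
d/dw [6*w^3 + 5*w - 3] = 18*w^2 + 5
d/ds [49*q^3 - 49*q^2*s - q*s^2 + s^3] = -49*q^2 - 2*q*s + 3*s^2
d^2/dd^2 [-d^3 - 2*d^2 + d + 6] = -6*d - 4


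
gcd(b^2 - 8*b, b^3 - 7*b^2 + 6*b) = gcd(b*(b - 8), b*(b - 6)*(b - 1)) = b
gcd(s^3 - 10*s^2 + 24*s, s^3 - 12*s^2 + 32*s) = s^2 - 4*s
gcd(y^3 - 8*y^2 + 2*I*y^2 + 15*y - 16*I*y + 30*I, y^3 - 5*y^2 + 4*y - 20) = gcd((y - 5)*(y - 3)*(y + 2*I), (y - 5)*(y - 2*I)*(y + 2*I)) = y^2 + y*(-5 + 2*I) - 10*I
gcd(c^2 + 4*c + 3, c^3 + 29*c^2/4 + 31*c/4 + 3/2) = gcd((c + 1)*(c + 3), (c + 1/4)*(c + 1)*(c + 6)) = c + 1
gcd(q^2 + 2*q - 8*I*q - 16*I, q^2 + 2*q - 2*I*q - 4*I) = q + 2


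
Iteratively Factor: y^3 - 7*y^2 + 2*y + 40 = (y + 2)*(y^2 - 9*y + 20) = (y - 4)*(y + 2)*(y - 5)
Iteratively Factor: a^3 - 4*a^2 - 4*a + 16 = (a + 2)*(a^2 - 6*a + 8) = (a - 2)*(a + 2)*(a - 4)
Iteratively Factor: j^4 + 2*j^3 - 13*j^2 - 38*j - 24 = (j + 2)*(j^3 - 13*j - 12) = (j + 1)*(j + 2)*(j^2 - j - 12) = (j - 4)*(j + 1)*(j + 2)*(j + 3)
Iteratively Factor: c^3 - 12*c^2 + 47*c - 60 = (c - 3)*(c^2 - 9*c + 20) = (c - 4)*(c - 3)*(c - 5)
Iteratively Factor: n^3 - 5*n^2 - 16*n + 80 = (n - 4)*(n^2 - n - 20) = (n - 5)*(n - 4)*(n + 4)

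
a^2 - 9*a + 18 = (a - 6)*(a - 3)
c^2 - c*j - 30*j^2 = (c - 6*j)*(c + 5*j)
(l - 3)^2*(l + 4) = l^3 - 2*l^2 - 15*l + 36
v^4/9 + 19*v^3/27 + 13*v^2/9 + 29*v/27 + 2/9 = (v/3 + 1/3)*(v/3 + 1)*(v + 1/3)*(v + 2)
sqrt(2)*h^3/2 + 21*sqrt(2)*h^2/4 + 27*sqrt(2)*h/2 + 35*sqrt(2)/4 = (h + 5/2)*(h + 7)*(sqrt(2)*h/2 + sqrt(2)/2)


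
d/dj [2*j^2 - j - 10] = 4*j - 1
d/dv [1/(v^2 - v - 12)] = (1 - 2*v)/(-v^2 + v + 12)^2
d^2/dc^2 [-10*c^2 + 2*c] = -20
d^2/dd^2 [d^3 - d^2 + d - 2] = 6*d - 2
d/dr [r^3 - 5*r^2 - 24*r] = 3*r^2 - 10*r - 24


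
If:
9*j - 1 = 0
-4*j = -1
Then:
No Solution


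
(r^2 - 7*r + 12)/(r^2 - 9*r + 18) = (r - 4)/(r - 6)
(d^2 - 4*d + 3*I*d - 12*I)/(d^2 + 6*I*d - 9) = (d - 4)/(d + 3*I)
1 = 1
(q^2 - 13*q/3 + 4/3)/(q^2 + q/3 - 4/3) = (3*q^2 - 13*q + 4)/(3*q^2 + q - 4)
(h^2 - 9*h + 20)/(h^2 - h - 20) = (h - 4)/(h + 4)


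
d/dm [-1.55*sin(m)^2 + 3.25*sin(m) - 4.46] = (3.25 - 3.1*sin(m))*cos(m)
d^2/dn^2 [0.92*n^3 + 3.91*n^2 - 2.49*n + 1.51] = 5.52*n + 7.82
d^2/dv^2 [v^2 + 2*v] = 2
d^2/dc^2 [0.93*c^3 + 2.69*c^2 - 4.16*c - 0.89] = 5.58*c + 5.38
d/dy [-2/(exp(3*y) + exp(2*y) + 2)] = (6*exp(y) + 4)*exp(2*y)/(exp(3*y) + exp(2*y) + 2)^2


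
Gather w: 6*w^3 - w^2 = 6*w^3 - w^2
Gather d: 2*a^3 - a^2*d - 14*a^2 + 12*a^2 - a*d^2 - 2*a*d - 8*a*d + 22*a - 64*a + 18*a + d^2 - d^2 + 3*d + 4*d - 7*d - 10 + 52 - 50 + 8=2*a^3 - 2*a^2 - a*d^2 - 24*a + d*(-a^2 - 10*a)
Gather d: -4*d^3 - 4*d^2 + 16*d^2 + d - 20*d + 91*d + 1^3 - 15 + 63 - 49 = -4*d^3 + 12*d^2 + 72*d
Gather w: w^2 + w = w^2 + w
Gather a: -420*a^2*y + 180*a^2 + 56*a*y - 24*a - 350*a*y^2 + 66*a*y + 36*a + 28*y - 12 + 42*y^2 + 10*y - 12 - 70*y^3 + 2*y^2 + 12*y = a^2*(180 - 420*y) + a*(-350*y^2 + 122*y + 12) - 70*y^3 + 44*y^2 + 50*y - 24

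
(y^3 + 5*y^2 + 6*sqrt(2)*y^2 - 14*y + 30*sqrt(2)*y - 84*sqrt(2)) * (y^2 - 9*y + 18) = y^5 - 4*y^4 + 6*sqrt(2)*y^4 - 41*y^3 - 24*sqrt(2)*y^3 - 246*sqrt(2)*y^2 + 216*y^2 - 252*y + 1296*sqrt(2)*y - 1512*sqrt(2)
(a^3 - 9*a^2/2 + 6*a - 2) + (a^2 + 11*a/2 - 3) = a^3 - 7*a^2/2 + 23*a/2 - 5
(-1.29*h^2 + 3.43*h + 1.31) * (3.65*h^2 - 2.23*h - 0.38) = -4.7085*h^4 + 15.3962*h^3 - 2.3772*h^2 - 4.2247*h - 0.4978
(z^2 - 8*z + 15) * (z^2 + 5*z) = z^4 - 3*z^3 - 25*z^2 + 75*z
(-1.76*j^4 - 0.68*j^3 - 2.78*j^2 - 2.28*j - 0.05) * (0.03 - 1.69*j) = 2.9744*j^5 + 1.0964*j^4 + 4.6778*j^3 + 3.7698*j^2 + 0.0161*j - 0.0015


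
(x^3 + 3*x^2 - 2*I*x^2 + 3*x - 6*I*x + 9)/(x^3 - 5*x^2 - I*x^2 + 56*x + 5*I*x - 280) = (x^3 + x^2*(3 - 2*I) + x*(3 - 6*I) + 9)/(x^3 + x^2*(-5 - I) + x*(56 + 5*I) - 280)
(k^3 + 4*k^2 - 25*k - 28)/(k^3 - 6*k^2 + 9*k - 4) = (k^2 + 8*k + 7)/(k^2 - 2*k + 1)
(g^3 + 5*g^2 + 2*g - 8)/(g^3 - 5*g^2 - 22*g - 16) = (g^2 + 3*g - 4)/(g^2 - 7*g - 8)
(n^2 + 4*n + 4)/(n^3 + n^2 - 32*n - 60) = (n + 2)/(n^2 - n - 30)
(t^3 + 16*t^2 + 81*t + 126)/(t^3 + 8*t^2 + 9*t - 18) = (t + 7)/(t - 1)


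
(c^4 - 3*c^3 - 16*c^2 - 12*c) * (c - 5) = c^5 - 8*c^4 - c^3 + 68*c^2 + 60*c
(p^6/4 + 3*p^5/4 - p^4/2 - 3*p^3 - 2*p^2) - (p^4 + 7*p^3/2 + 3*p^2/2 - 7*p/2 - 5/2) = p^6/4 + 3*p^5/4 - 3*p^4/2 - 13*p^3/2 - 7*p^2/2 + 7*p/2 + 5/2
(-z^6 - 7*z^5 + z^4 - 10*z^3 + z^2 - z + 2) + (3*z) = -z^6 - 7*z^5 + z^4 - 10*z^3 + z^2 + 2*z + 2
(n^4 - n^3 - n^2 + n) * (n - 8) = n^5 - 9*n^4 + 7*n^3 + 9*n^2 - 8*n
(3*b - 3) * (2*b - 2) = 6*b^2 - 12*b + 6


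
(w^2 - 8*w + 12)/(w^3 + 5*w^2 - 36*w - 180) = (w - 2)/(w^2 + 11*w + 30)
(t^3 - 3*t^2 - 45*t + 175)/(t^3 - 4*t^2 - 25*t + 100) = (t^2 + 2*t - 35)/(t^2 + t - 20)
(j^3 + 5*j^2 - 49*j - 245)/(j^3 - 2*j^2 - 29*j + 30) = (j^2 - 49)/(j^2 - 7*j + 6)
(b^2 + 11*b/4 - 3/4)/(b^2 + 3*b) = (b - 1/4)/b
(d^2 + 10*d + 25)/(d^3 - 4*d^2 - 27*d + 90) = (d + 5)/(d^2 - 9*d + 18)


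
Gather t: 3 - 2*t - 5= -2*t - 2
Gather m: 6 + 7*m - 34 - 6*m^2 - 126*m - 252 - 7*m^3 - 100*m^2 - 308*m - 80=-7*m^3 - 106*m^2 - 427*m - 360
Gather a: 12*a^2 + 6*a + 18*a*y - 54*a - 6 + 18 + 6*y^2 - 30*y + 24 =12*a^2 + a*(18*y - 48) + 6*y^2 - 30*y + 36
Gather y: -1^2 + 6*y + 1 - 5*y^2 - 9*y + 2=-5*y^2 - 3*y + 2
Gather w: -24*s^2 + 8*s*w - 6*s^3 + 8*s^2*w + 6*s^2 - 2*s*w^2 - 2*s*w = -6*s^3 - 18*s^2 - 2*s*w^2 + w*(8*s^2 + 6*s)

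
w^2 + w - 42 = (w - 6)*(w + 7)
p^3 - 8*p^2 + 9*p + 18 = (p - 6)*(p - 3)*(p + 1)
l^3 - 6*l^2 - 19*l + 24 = (l - 8)*(l - 1)*(l + 3)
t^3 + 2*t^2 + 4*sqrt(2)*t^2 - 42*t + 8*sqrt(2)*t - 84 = (t + 2)*(t - 3*sqrt(2))*(t + 7*sqrt(2))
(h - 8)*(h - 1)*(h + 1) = h^3 - 8*h^2 - h + 8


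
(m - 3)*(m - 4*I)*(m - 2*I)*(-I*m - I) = -I*m^4 - 6*m^3 + 2*I*m^3 + 12*m^2 + 11*I*m^2 + 18*m - 16*I*m - 24*I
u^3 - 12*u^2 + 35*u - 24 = (u - 8)*(u - 3)*(u - 1)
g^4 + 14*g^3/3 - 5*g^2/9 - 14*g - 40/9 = (g - 5/3)*(g + 1/3)*(g + 2)*(g + 4)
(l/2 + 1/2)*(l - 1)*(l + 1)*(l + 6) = l^4/2 + 7*l^3/2 + 5*l^2/2 - 7*l/2 - 3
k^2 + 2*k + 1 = (k + 1)^2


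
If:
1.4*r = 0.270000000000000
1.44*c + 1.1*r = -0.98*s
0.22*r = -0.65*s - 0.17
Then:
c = 0.08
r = 0.19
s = -0.33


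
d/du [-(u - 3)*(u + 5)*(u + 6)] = -3*u^2 - 16*u + 3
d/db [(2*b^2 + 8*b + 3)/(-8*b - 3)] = 4*b*(-4*b - 3)/(64*b^2 + 48*b + 9)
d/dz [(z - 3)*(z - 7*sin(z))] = z + (3 - z)*(7*cos(z) - 1) - 7*sin(z)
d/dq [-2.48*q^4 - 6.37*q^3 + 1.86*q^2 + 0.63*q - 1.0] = -9.92*q^3 - 19.11*q^2 + 3.72*q + 0.63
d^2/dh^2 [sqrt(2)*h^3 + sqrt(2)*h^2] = sqrt(2)*(6*h + 2)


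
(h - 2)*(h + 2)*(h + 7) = h^3 + 7*h^2 - 4*h - 28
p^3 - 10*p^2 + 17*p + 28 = (p - 7)*(p - 4)*(p + 1)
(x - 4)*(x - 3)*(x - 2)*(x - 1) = x^4 - 10*x^3 + 35*x^2 - 50*x + 24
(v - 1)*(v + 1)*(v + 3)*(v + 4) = v^4 + 7*v^3 + 11*v^2 - 7*v - 12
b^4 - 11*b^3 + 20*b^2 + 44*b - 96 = (b - 8)*(b - 3)*(b - 2)*(b + 2)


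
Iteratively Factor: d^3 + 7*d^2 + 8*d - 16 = (d + 4)*(d^2 + 3*d - 4) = (d + 4)^2*(d - 1)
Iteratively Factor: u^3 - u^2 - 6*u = (u - 3)*(u^2 + 2*u) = u*(u - 3)*(u + 2)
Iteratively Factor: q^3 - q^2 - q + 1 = (q - 1)*(q^2 - 1) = (q - 1)*(q + 1)*(q - 1)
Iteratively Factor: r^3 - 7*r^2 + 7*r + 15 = (r + 1)*(r^2 - 8*r + 15) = (r - 5)*(r + 1)*(r - 3)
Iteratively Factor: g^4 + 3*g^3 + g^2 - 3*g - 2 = (g - 1)*(g^3 + 4*g^2 + 5*g + 2) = (g - 1)*(g + 2)*(g^2 + 2*g + 1) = (g - 1)*(g + 1)*(g + 2)*(g + 1)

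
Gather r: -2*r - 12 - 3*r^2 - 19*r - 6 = -3*r^2 - 21*r - 18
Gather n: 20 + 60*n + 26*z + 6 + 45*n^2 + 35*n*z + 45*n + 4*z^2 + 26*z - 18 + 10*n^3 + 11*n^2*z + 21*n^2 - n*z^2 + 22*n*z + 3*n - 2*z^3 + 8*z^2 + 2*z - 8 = 10*n^3 + n^2*(11*z + 66) + n*(-z^2 + 57*z + 108) - 2*z^3 + 12*z^2 + 54*z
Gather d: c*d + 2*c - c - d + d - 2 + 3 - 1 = c*d + c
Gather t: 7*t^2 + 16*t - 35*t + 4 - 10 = 7*t^2 - 19*t - 6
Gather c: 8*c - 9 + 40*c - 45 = 48*c - 54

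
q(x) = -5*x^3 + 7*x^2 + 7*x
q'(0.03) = 7.41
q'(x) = -15*x^2 + 14*x + 7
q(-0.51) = -1.09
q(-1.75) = 35.98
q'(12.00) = -1985.00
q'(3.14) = -96.93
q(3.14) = -63.80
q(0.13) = 1.02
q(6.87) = -1242.75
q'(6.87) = -604.77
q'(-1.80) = -66.80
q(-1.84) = 41.97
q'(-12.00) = -2321.00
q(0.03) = 0.22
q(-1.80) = 39.24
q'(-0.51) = -4.04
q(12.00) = -7548.00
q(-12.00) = 9564.00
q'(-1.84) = -69.54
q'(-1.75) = -63.44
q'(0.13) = 8.57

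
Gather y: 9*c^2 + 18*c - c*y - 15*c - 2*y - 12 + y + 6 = 9*c^2 + 3*c + y*(-c - 1) - 6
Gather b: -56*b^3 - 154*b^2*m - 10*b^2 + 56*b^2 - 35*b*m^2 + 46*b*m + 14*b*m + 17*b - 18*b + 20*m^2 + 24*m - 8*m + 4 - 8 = -56*b^3 + b^2*(46 - 154*m) + b*(-35*m^2 + 60*m - 1) + 20*m^2 + 16*m - 4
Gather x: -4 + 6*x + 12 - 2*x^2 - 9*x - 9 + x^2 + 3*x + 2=1 - x^2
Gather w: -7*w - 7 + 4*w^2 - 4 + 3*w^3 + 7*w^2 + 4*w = 3*w^3 + 11*w^2 - 3*w - 11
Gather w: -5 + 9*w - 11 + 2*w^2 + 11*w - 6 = 2*w^2 + 20*w - 22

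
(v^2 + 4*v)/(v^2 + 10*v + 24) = v/(v + 6)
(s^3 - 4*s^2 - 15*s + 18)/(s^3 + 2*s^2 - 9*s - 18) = (s^2 - 7*s + 6)/(s^2 - s - 6)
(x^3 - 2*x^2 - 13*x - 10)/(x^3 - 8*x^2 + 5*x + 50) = (x + 1)/(x - 5)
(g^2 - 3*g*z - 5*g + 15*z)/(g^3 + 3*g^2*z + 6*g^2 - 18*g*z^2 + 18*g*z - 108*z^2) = (g - 5)/(g^2 + 6*g*z + 6*g + 36*z)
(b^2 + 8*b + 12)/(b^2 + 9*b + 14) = (b + 6)/(b + 7)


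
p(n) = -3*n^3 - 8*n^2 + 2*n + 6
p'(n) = -9*n^2 - 16*n + 2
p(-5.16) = 194.84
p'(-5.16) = -155.07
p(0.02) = 6.04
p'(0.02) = 1.68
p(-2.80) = 3.54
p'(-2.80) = -23.76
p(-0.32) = 4.64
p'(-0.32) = 6.20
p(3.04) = -146.14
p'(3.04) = -129.81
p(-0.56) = 2.90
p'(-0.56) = 8.14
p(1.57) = -22.19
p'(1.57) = -45.30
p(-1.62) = -5.48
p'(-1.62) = 4.30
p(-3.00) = 9.00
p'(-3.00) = -31.00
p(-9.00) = 1527.00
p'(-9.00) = -583.00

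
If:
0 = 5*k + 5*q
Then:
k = -q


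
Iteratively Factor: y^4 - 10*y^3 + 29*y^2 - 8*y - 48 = (y - 3)*(y^3 - 7*y^2 + 8*y + 16) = (y - 4)*(y - 3)*(y^2 - 3*y - 4) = (y - 4)^2*(y - 3)*(y + 1)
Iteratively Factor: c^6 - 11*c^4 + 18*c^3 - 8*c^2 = (c + 4)*(c^5 - 4*c^4 + 5*c^3 - 2*c^2) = c*(c + 4)*(c^4 - 4*c^3 + 5*c^2 - 2*c) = c*(c - 2)*(c + 4)*(c^3 - 2*c^2 + c) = c^2*(c - 2)*(c + 4)*(c^2 - 2*c + 1) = c^2*(c - 2)*(c - 1)*(c + 4)*(c - 1)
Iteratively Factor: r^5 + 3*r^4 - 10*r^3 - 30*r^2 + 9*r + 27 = (r + 3)*(r^4 - 10*r^2 + 9) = (r + 1)*(r + 3)*(r^3 - r^2 - 9*r + 9) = (r - 1)*(r + 1)*(r + 3)*(r^2 - 9) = (r - 3)*(r - 1)*(r + 1)*(r + 3)*(r + 3)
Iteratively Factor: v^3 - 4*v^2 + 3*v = (v)*(v^2 - 4*v + 3) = v*(v - 1)*(v - 3)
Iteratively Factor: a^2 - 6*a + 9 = (a - 3)*(a - 3)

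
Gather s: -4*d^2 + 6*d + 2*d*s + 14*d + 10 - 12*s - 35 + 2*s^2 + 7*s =-4*d^2 + 20*d + 2*s^2 + s*(2*d - 5) - 25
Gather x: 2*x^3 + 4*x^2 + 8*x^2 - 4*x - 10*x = 2*x^3 + 12*x^2 - 14*x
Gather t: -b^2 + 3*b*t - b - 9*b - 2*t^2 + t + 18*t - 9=-b^2 - 10*b - 2*t^2 + t*(3*b + 19) - 9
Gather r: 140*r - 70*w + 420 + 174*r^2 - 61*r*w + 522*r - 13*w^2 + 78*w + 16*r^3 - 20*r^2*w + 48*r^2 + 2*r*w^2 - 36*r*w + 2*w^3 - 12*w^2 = 16*r^3 + r^2*(222 - 20*w) + r*(2*w^2 - 97*w + 662) + 2*w^3 - 25*w^2 + 8*w + 420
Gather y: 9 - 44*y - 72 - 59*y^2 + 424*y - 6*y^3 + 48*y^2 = -6*y^3 - 11*y^2 + 380*y - 63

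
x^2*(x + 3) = x^3 + 3*x^2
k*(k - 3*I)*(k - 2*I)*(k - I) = k^4 - 6*I*k^3 - 11*k^2 + 6*I*k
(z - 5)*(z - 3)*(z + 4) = z^3 - 4*z^2 - 17*z + 60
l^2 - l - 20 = (l - 5)*(l + 4)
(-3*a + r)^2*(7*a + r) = 63*a^3 - 33*a^2*r + a*r^2 + r^3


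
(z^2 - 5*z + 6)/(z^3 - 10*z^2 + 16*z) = (z - 3)/(z*(z - 8))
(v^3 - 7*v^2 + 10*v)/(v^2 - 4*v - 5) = v*(v - 2)/(v + 1)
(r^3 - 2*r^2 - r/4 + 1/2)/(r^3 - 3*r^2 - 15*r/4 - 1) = (2*r^2 - 5*r + 2)/(2*r^2 - 7*r - 4)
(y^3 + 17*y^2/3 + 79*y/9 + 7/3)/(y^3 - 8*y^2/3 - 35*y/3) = (y^2 + 10*y/3 + 1)/(y*(y - 5))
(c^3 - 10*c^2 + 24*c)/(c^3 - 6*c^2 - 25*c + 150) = c*(c - 4)/(c^2 - 25)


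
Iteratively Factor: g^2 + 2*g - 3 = (g + 3)*(g - 1)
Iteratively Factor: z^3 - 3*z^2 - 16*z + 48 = (z - 4)*(z^2 + z - 12) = (z - 4)*(z - 3)*(z + 4)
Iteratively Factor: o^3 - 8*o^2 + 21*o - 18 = (o - 2)*(o^2 - 6*o + 9) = (o - 3)*(o - 2)*(o - 3)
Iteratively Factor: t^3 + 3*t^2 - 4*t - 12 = (t - 2)*(t^2 + 5*t + 6) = (t - 2)*(t + 2)*(t + 3)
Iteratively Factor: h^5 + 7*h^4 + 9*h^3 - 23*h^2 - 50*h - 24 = (h + 4)*(h^4 + 3*h^3 - 3*h^2 - 11*h - 6) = (h + 1)*(h + 4)*(h^3 + 2*h^2 - 5*h - 6) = (h + 1)^2*(h + 4)*(h^2 + h - 6) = (h - 2)*(h + 1)^2*(h + 4)*(h + 3)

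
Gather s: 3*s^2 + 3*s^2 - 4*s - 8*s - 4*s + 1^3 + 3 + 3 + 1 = 6*s^2 - 16*s + 8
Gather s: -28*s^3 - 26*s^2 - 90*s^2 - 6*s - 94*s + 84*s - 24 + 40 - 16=-28*s^3 - 116*s^2 - 16*s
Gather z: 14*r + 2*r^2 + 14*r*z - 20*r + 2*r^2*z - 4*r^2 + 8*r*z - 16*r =-2*r^2 - 22*r + z*(2*r^2 + 22*r)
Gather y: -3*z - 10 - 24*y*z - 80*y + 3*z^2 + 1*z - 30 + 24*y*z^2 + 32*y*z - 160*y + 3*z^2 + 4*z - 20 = y*(24*z^2 + 8*z - 240) + 6*z^2 + 2*z - 60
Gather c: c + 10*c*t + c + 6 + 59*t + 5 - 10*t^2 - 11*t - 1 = c*(10*t + 2) - 10*t^2 + 48*t + 10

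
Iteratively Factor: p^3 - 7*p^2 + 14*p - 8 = (p - 1)*(p^2 - 6*p + 8) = (p - 4)*(p - 1)*(p - 2)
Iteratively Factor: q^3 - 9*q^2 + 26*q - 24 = (q - 3)*(q^2 - 6*q + 8) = (q - 4)*(q - 3)*(q - 2)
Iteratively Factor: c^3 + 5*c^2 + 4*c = (c + 1)*(c^2 + 4*c) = c*(c + 1)*(c + 4)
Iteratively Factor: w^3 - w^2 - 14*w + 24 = (w - 2)*(w^2 + w - 12) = (w - 2)*(w + 4)*(w - 3)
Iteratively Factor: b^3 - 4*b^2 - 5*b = (b)*(b^2 - 4*b - 5) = b*(b + 1)*(b - 5)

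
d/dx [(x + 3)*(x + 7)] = 2*x + 10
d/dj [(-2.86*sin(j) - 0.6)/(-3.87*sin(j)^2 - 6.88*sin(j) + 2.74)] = (-4.644*sin(j) + 5.5341*cos(2*j) - 17.4985)*cos(j)/(3.87*sin(j)^2 + 6.88*sin(j) - 2.74)^2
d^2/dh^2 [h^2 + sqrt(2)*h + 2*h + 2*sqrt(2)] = 2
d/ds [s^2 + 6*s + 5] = 2*s + 6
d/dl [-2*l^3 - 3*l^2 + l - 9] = -6*l^2 - 6*l + 1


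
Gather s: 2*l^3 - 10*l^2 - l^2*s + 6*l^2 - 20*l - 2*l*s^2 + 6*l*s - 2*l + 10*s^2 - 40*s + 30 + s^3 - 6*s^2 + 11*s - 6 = 2*l^3 - 4*l^2 - 22*l + s^3 + s^2*(4 - 2*l) + s*(-l^2 + 6*l - 29) + 24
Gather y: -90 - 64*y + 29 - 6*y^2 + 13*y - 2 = -6*y^2 - 51*y - 63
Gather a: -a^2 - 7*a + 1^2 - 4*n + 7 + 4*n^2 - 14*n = -a^2 - 7*a + 4*n^2 - 18*n + 8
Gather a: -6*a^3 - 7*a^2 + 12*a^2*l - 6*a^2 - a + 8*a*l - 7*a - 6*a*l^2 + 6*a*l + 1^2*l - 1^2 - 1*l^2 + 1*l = -6*a^3 + a^2*(12*l - 13) + a*(-6*l^2 + 14*l - 8) - l^2 + 2*l - 1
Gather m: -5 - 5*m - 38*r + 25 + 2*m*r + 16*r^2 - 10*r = m*(2*r - 5) + 16*r^2 - 48*r + 20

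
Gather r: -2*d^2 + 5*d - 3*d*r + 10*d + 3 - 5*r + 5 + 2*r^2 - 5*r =-2*d^2 + 15*d + 2*r^2 + r*(-3*d - 10) + 8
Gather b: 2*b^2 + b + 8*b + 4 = 2*b^2 + 9*b + 4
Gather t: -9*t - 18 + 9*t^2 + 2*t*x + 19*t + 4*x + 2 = 9*t^2 + t*(2*x + 10) + 4*x - 16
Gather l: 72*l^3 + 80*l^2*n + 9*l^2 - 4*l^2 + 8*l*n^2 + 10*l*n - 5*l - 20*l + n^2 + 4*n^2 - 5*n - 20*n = 72*l^3 + l^2*(80*n + 5) + l*(8*n^2 + 10*n - 25) + 5*n^2 - 25*n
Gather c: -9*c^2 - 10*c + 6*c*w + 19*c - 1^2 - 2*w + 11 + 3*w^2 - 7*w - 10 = -9*c^2 + c*(6*w + 9) + 3*w^2 - 9*w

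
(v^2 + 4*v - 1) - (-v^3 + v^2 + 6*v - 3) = v^3 - 2*v + 2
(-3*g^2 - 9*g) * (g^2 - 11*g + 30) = -3*g^4 + 24*g^3 + 9*g^2 - 270*g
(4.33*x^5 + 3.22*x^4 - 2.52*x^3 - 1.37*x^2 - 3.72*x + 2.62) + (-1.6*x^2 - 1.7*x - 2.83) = 4.33*x^5 + 3.22*x^4 - 2.52*x^3 - 2.97*x^2 - 5.42*x - 0.21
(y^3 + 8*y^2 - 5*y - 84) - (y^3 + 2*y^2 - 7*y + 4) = 6*y^2 + 2*y - 88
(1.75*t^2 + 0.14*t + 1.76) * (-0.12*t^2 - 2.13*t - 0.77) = -0.21*t^4 - 3.7443*t^3 - 1.8569*t^2 - 3.8566*t - 1.3552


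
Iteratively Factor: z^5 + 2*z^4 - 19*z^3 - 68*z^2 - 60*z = (z + 3)*(z^4 - z^3 - 16*z^2 - 20*z) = (z + 2)*(z + 3)*(z^3 - 3*z^2 - 10*z) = z*(z + 2)*(z + 3)*(z^2 - 3*z - 10) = z*(z + 2)^2*(z + 3)*(z - 5)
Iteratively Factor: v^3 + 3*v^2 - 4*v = (v - 1)*(v^2 + 4*v) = (v - 1)*(v + 4)*(v)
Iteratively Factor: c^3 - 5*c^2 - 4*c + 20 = (c - 5)*(c^2 - 4) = (c - 5)*(c - 2)*(c + 2)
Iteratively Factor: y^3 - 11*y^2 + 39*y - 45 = (y - 3)*(y^2 - 8*y + 15) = (y - 5)*(y - 3)*(y - 3)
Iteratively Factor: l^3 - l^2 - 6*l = (l - 3)*(l^2 + 2*l) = l*(l - 3)*(l + 2)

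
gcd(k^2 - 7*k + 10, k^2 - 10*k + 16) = k - 2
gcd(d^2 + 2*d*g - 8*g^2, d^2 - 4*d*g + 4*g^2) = d - 2*g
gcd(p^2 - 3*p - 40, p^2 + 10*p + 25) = p + 5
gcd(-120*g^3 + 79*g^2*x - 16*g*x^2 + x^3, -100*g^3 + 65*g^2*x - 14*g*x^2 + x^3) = -5*g + x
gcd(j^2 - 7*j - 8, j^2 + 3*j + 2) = j + 1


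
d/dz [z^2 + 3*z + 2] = 2*z + 3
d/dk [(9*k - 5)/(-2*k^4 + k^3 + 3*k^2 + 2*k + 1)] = (-18*k^4 + 9*k^3 + 27*k^2 + 18*k - (9*k - 5)*(-8*k^3 + 3*k^2 + 6*k + 2) + 9)/(-2*k^4 + k^3 + 3*k^2 + 2*k + 1)^2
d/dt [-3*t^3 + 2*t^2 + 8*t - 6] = -9*t^2 + 4*t + 8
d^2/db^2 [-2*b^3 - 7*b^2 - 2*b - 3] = -12*b - 14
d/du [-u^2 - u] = -2*u - 1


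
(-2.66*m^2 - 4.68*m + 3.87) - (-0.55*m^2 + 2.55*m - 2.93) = -2.11*m^2 - 7.23*m + 6.8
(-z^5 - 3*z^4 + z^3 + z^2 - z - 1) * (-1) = z^5 + 3*z^4 - z^3 - z^2 + z + 1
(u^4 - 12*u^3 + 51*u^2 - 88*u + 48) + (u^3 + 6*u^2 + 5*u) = u^4 - 11*u^3 + 57*u^2 - 83*u + 48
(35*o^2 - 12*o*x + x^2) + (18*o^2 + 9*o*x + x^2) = 53*o^2 - 3*o*x + 2*x^2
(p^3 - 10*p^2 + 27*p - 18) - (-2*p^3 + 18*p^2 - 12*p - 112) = 3*p^3 - 28*p^2 + 39*p + 94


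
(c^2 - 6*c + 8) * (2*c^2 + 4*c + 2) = 2*c^4 - 8*c^3 - 6*c^2 + 20*c + 16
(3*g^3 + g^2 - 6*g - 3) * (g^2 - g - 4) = 3*g^5 - 2*g^4 - 19*g^3 - g^2 + 27*g + 12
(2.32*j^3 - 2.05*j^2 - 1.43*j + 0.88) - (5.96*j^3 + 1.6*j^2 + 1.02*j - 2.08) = -3.64*j^3 - 3.65*j^2 - 2.45*j + 2.96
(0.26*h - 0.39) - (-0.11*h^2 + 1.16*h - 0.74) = 0.11*h^2 - 0.9*h + 0.35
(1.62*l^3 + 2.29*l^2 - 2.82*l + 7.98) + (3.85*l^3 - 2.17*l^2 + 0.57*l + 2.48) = 5.47*l^3 + 0.12*l^2 - 2.25*l + 10.46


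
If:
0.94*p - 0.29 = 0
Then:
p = 0.31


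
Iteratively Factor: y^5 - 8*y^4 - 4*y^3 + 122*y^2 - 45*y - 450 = (y - 5)*(y^4 - 3*y^3 - 19*y^2 + 27*y + 90) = (y - 5)*(y + 2)*(y^3 - 5*y^2 - 9*y + 45) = (y - 5)*(y - 3)*(y + 2)*(y^2 - 2*y - 15) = (y - 5)^2*(y - 3)*(y + 2)*(y + 3)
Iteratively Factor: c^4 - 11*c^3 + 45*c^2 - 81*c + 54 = (c - 3)*(c^3 - 8*c^2 + 21*c - 18) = (c - 3)^2*(c^2 - 5*c + 6) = (c - 3)^2*(c - 2)*(c - 3)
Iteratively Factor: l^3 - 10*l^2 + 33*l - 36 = (l - 3)*(l^2 - 7*l + 12) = (l - 4)*(l - 3)*(l - 3)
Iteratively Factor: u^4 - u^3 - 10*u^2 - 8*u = (u + 1)*(u^3 - 2*u^2 - 8*u) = (u + 1)*(u + 2)*(u^2 - 4*u) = (u - 4)*(u + 1)*(u + 2)*(u)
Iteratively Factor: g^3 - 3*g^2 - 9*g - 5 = (g - 5)*(g^2 + 2*g + 1) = (g - 5)*(g + 1)*(g + 1)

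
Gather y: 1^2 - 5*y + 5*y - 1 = 0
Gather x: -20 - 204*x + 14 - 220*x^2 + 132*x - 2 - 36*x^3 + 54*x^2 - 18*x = -36*x^3 - 166*x^2 - 90*x - 8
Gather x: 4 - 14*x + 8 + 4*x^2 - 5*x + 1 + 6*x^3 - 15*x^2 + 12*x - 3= 6*x^3 - 11*x^2 - 7*x + 10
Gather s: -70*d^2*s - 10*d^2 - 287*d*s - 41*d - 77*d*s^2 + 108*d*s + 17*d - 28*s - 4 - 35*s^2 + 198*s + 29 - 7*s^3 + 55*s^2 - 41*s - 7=-10*d^2 - 24*d - 7*s^3 + s^2*(20 - 77*d) + s*(-70*d^2 - 179*d + 129) + 18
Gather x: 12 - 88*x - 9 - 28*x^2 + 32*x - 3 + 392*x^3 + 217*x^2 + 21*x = 392*x^3 + 189*x^2 - 35*x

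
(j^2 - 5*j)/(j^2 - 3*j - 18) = j*(5 - j)/(-j^2 + 3*j + 18)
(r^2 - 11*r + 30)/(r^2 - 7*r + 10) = (r - 6)/(r - 2)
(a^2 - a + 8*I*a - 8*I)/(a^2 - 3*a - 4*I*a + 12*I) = (a^2 - a + 8*I*a - 8*I)/(a^2 - 3*a - 4*I*a + 12*I)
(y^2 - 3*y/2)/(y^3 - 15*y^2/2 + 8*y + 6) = y*(2*y - 3)/(2*y^3 - 15*y^2 + 16*y + 12)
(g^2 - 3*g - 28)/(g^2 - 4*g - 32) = (g - 7)/(g - 8)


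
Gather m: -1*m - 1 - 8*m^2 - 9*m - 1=-8*m^2 - 10*m - 2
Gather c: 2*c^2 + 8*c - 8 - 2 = 2*c^2 + 8*c - 10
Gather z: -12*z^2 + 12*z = -12*z^2 + 12*z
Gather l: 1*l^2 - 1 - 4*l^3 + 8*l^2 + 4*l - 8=-4*l^3 + 9*l^2 + 4*l - 9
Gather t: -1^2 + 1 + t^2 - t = t^2 - t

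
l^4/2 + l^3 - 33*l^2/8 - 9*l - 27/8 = (l/2 + 1/4)*(l - 3)*(l + 3/2)*(l + 3)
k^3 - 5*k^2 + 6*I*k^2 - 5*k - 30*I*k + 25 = (k - 5)*(k + I)*(k + 5*I)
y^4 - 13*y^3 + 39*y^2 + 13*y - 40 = (y - 8)*(y - 5)*(y - 1)*(y + 1)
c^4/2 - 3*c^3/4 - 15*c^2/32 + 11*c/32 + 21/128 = (c/2 + 1/4)*(c - 7/4)*(c - 3/4)*(c + 1/2)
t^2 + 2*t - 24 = (t - 4)*(t + 6)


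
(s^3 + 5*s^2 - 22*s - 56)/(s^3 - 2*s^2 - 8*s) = (s + 7)/s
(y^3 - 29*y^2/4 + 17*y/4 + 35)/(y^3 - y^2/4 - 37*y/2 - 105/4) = (y - 4)/(y + 3)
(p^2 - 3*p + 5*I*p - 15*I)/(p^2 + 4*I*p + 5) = (p - 3)/(p - I)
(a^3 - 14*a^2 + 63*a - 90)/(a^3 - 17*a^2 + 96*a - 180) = (a - 3)/(a - 6)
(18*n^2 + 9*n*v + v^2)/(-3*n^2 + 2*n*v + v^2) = (6*n + v)/(-n + v)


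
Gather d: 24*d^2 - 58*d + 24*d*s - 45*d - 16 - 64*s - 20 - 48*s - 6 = 24*d^2 + d*(24*s - 103) - 112*s - 42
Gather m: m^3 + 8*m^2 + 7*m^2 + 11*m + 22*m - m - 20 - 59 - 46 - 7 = m^3 + 15*m^2 + 32*m - 132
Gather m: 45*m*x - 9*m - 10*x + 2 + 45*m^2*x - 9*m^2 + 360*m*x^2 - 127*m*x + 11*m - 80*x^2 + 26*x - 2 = m^2*(45*x - 9) + m*(360*x^2 - 82*x + 2) - 80*x^2 + 16*x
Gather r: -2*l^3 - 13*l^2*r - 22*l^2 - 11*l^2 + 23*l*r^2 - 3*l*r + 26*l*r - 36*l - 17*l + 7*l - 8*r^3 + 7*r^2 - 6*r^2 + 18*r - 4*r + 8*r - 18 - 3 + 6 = -2*l^3 - 33*l^2 - 46*l - 8*r^3 + r^2*(23*l + 1) + r*(-13*l^2 + 23*l + 22) - 15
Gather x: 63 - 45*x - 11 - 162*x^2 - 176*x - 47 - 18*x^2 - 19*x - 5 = -180*x^2 - 240*x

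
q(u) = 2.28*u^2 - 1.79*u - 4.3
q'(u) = 4.56*u - 1.79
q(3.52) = 17.65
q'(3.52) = 14.26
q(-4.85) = 58.01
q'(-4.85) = -23.91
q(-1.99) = 8.29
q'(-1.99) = -10.86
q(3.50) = 17.36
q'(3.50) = 14.17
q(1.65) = -1.05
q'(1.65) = 5.73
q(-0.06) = -4.18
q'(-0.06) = -2.06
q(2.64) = 6.87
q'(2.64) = 10.25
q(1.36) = -2.52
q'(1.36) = 4.41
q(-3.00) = 21.59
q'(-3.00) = -15.47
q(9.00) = 164.27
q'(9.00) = 39.25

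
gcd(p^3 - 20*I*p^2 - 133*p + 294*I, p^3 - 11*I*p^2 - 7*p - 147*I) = p^2 - 14*I*p - 49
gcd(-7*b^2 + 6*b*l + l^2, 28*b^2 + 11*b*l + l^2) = 7*b + l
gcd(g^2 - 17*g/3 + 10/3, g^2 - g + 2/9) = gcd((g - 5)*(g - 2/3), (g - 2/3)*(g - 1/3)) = g - 2/3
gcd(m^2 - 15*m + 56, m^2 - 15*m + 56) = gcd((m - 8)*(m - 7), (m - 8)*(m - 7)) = m^2 - 15*m + 56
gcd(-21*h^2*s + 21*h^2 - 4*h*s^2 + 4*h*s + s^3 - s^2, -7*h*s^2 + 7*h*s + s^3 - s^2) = -7*h*s + 7*h + s^2 - s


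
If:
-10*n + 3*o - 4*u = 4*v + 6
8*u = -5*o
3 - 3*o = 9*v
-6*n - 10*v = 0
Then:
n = 5/23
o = 32/23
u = -20/23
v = -3/23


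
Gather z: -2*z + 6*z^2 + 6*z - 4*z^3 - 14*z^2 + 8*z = -4*z^3 - 8*z^2 + 12*z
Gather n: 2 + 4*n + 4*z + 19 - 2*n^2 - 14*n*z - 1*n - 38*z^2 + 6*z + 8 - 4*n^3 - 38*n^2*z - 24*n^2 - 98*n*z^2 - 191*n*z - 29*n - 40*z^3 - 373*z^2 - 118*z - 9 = -4*n^3 + n^2*(-38*z - 26) + n*(-98*z^2 - 205*z - 26) - 40*z^3 - 411*z^2 - 108*z + 20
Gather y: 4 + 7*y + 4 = 7*y + 8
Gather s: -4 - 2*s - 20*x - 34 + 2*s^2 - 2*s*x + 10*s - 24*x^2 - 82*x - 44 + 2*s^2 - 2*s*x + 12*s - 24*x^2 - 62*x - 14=4*s^2 + s*(20 - 4*x) - 48*x^2 - 164*x - 96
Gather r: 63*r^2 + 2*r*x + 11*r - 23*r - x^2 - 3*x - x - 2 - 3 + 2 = 63*r^2 + r*(2*x - 12) - x^2 - 4*x - 3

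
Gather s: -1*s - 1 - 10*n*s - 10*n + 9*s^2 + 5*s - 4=-10*n + 9*s^2 + s*(4 - 10*n) - 5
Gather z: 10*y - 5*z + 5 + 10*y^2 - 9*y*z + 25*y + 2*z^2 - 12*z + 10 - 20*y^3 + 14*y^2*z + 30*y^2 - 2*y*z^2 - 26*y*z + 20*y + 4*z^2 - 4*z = -20*y^3 + 40*y^2 + 55*y + z^2*(6 - 2*y) + z*(14*y^2 - 35*y - 21) + 15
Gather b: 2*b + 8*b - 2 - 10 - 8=10*b - 20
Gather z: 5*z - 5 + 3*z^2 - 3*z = 3*z^2 + 2*z - 5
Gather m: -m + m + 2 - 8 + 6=0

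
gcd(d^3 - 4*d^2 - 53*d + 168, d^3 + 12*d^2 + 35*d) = d + 7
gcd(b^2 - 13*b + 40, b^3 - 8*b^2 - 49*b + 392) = b - 8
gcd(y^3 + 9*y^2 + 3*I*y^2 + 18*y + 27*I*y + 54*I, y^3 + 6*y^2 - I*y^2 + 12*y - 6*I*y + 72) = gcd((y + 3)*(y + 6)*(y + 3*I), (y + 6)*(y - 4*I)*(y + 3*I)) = y^2 + y*(6 + 3*I) + 18*I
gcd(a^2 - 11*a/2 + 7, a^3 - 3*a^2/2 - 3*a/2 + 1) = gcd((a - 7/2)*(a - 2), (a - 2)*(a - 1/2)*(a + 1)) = a - 2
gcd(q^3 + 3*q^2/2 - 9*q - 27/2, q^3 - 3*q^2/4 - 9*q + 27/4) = q^2 - 9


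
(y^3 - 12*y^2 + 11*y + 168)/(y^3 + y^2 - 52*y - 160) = (y^2 - 4*y - 21)/(y^2 + 9*y + 20)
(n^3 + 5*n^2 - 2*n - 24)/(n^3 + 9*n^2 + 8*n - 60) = (n^2 + 7*n + 12)/(n^2 + 11*n + 30)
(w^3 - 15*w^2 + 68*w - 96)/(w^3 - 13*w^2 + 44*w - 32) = (w - 3)/(w - 1)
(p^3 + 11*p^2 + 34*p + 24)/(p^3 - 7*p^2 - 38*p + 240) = (p^2 + 5*p + 4)/(p^2 - 13*p + 40)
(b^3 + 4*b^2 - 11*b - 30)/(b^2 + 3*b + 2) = (b^2 + 2*b - 15)/(b + 1)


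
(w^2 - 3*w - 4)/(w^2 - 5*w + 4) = (w + 1)/(w - 1)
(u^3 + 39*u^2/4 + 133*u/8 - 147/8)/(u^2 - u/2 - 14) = (4*u^2 + 25*u - 21)/(4*(u - 4))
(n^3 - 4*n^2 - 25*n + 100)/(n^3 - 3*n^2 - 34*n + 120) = (n + 5)/(n + 6)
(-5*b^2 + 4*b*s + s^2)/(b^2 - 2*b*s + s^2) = (5*b + s)/(-b + s)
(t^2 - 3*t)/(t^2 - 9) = t/(t + 3)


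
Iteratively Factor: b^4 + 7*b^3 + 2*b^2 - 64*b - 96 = (b + 4)*(b^3 + 3*b^2 - 10*b - 24) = (b + 2)*(b + 4)*(b^2 + b - 12) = (b - 3)*(b + 2)*(b + 4)*(b + 4)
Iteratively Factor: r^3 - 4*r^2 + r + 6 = (r + 1)*(r^2 - 5*r + 6) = (r - 3)*(r + 1)*(r - 2)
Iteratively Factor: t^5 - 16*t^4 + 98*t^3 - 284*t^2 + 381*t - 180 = (t - 4)*(t^4 - 12*t^3 + 50*t^2 - 84*t + 45) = (t - 4)*(t - 1)*(t^3 - 11*t^2 + 39*t - 45) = (t - 4)*(t - 3)*(t - 1)*(t^2 - 8*t + 15) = (t - 5)*(t - 4)*(t - 3)*(t - 1)*(t - 3)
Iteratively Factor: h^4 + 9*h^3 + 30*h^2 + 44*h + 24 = (h + 2)*(h^3 + 7*h^2 + 16*h + 12) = (h + 2)^2*(h^2 + 5*h + 6) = (h + 2)^3*(h + 3)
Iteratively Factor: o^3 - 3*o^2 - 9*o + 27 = (o + 3)*(o^2 - 6*o + 9) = (o - 3)*(o + 3)*(o - 3)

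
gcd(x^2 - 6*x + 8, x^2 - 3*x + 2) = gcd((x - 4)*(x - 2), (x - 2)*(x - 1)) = x - 2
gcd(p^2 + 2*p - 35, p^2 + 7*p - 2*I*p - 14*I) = p + 7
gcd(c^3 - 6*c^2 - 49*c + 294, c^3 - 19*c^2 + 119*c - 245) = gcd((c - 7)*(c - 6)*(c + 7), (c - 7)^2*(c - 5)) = c - 7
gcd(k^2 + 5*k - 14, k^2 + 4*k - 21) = k + 7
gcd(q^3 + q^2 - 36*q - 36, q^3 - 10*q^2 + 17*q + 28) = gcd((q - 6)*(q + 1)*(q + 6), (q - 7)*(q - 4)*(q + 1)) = q + 1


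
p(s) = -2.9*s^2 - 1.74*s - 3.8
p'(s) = -5.8*s - 1.74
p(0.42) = -5.04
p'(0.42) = -4.18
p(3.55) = -46.52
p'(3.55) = -22.33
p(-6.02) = -98.42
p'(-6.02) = 33.18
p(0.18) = -4.21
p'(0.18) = -2.78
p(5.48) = -100.42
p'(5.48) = -33.52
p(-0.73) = -4.08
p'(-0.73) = 2.49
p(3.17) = -38.46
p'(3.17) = -20.13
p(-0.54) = -3.71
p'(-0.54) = 1.39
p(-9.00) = -223.04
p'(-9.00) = 50.46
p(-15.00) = -630.20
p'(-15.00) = 85.26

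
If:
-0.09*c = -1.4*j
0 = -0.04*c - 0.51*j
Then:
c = 0.00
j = 0.00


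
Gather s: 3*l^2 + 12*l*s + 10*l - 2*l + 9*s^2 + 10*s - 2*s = 3*l^2 + 8*l + 9*s^2 + s*(12*l + 8)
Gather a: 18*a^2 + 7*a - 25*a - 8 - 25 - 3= 18*a^2 - 18*a - 36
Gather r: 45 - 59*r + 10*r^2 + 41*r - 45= 10*r^2 - 18*r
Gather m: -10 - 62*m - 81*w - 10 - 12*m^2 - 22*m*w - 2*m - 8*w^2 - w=-12*m^2 + m*(-22*w - 64) - 8*w^2 - 82*w - 20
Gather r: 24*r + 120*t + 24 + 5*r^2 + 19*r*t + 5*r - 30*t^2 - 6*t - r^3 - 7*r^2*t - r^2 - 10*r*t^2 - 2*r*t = -r^3 + r^2*(4 - 7*t) + r*(-10*t^2 + 17*t + 29) - 30*t^2 + 114*t + 24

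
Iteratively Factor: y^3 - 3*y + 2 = (y - 1)*(y^2 + y - 2) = (y - 1)*(y + 2)*(y - 1)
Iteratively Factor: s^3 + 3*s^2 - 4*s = (s)*(s^2 + 3*s - 4) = s*(s + 4)*(s - 1)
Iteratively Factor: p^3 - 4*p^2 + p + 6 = (p + 1)*(p^2 - 5*p + 6) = (p - 2)*(p + 1)*(p - 3)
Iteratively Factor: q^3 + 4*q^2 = (q)*(q^2 + 4*q) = q*(q + 4)*(q)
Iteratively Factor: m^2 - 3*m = (m)*(m - 3)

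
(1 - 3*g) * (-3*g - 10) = 9*g^2 + 27*g - 10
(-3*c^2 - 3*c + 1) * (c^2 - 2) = -3*c^4 - 3*c^3 + 7*c^2 + 6*c - 2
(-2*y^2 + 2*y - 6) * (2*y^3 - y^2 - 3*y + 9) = -4*y^5 + 6*y^4 - 8*y^3 - 18*y^2 + 36*y - 54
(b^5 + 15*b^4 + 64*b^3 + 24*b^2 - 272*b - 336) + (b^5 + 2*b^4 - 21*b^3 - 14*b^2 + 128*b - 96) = 2*b^5 + 17*b^4 + 43*b^3 + 10*b^2 - 144*b - 432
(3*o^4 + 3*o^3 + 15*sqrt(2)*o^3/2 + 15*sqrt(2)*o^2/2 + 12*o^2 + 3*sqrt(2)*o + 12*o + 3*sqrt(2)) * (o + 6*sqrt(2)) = 3*o^5 + 3*o^4 + 51*sqrt(2)*o^4/2 + 51*sqrt(2)*o^3/2 + 102*o^3 + 102*o^2 + 75*sqrt(2)*o^2 + 36*o + 75*sqrt(2)*o + 36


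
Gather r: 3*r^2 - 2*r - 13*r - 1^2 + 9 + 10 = 3*r^2 - 15*r + 18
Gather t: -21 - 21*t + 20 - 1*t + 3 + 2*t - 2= -20*t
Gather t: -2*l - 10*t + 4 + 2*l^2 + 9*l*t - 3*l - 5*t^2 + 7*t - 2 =2*l^2 - 5*l - 5*t^2 + t*(9*l - 3) + 2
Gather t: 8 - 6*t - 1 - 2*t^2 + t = -2*t^2 - 5*t + 7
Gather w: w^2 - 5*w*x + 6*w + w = w^2 + w*(7 - 5*x)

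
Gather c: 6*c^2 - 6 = 6*c^2 - 6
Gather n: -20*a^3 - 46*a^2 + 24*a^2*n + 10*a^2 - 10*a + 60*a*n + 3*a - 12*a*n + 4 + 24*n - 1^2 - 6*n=-20*a^3 - 36*a^2 - 7*a + n*(24*a^2 + 48*a + 18) + 3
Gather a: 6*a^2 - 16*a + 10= 6*a^2 - 16*a + 10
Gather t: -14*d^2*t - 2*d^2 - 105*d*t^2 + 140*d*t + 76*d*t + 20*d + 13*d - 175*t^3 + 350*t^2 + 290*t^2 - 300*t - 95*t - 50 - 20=-2*d^2 + 33*d - 175*t^3 + t^2*(640 - 105*d) + t*(-14*d^2 + 216*d - 395) - 70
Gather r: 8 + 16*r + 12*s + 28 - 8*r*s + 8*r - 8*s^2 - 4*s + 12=r*(24 - 8*s) - 8*s^2 + 8*s + 48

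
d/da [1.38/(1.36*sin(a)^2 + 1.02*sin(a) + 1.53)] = -(3.7536*sin(a) + 1.4076)*cos(a)/(1.36*sin(a)^2 + 1.02*sin(a) + 1.53)^2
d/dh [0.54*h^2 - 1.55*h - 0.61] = 1.08*h - 1.55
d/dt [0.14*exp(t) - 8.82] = 0.14*exp(t)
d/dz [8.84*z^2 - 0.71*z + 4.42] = 17.68*z - 0.71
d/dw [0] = 0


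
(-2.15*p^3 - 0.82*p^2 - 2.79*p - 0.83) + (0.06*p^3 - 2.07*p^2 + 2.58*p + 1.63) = -2.09*p^3 - 2.89*p^2 - 0.21*p + 0.8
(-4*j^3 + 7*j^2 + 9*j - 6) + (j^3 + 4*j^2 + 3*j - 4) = -3*j^3 + 11*j^2 + 12*j - 10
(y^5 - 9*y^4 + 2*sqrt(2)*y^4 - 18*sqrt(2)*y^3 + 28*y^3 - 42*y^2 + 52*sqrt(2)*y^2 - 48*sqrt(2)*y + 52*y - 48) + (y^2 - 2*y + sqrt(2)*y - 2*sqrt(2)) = y^5 - 9*y^4 + 2*sqrt(2)*y^4 - 18*sqrt(2)*y^3 + 28*y^3 - 41*y^2 + 52*sqrt(2)*y^2 - 47*sqrt(2)*y + 50*y - 48 - 2*sqrt(2)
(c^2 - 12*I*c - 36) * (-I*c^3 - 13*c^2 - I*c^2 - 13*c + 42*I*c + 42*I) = -I*c^5 - 25*c^4 - I*c^4 - 25*c^3 + 234*I*c^3 + 972*c^2 + 234*I*c^2 + 972*c - 1512*I*c - 1512*I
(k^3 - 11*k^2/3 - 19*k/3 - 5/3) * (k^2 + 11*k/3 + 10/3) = k^5 - 148*k^3/9 - 334*k^2/9 - 245*k/9 - 50/9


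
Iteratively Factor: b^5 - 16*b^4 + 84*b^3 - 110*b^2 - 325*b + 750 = (b - 5)*(b^4 - 11*b^3 + 29*b^2 + 35*b - 150) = (b - 5)^2*(b^3 - 6*b^2 - b + 30) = (b - 5)^3*(b^2 - b - 6) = (b - 5)^3*(b - 3)*(b + 2)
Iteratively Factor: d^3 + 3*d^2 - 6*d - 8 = (d - 2)*(d^2 + 5*d + 4) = (d - 2)*(d + 4)*(d + 1)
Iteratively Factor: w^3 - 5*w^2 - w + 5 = (w - 1)*(w^2 - 4*w - 5) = (w - 1)*(w + 1)*(w - 5)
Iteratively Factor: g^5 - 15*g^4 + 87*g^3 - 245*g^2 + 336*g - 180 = (g - 2)*(g^4 - 13*g^3 + 61*g^2 - 123*g + 90) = (g - 3)*(g - 2)*(g^3 - 10*g^2 + 31*g - 30) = (g - 3)*(g - 2)^2*(g^2 - 8*g + 15) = (g - 3)^2*(g - 2)^2*(g - 5)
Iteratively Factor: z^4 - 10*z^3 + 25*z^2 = (z - 5)*(z^3 - 5*z^2) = z*(z - 5)*(z^2 - 5*z) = z*(z - 5)^2*(z)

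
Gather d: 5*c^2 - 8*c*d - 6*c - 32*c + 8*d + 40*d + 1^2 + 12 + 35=5*c^2 - 38*c + d*(48 - 8*c) + 48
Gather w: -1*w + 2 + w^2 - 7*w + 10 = w^2 - 8*w + 12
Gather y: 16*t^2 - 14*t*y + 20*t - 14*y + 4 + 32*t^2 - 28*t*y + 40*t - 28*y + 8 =48*t^2 + 60*t + y*(-42*t - 42) + 12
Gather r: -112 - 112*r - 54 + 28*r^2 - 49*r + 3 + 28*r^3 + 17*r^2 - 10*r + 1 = 28*r^3 + 45*r^2 - 171*r - 162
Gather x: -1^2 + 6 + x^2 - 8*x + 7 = x^2 - 8*x + 12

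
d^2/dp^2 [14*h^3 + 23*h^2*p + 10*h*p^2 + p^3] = 20*h + 6*p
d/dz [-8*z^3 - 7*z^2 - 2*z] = -24*z^2 - 14*z - 2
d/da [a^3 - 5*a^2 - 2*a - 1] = 3*a^2 - 10*a - 2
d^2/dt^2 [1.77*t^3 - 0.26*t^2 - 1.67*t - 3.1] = 10.62*t - 0.52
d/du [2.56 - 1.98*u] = -1.98000000000000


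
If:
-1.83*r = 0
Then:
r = 0.00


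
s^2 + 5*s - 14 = (s - 2)*(s + 7)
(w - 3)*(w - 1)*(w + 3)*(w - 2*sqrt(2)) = w^4 - 2*sqrt(2)*w^3 - w^3 - 9*w^2 + 2*sqrt(2)*w^2 + 9*w + 18*sqrt(2)*w - 18*sqrt(2)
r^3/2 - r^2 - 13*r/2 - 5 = (r/2 + 1/2)*(r - 5)*(r + 2)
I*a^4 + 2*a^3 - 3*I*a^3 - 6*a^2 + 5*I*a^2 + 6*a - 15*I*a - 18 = (a - 3)*(a - 3*I)*(a + 2*I)*(I*a + 1)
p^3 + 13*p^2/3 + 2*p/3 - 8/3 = (p - 2/3)*(p + 1)*(p + 4)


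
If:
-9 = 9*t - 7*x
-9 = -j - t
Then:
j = 10 - 7*x/9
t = 7*x/9 - 1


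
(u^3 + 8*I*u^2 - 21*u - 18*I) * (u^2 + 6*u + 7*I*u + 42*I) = u^5 + 6*u^4 + 15*I*u^4 - 77*u^3 + 90*I*u^3 - 462*u^2 - 165*I*u^2 + 126*u - 990*I*u + 756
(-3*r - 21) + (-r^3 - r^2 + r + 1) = -r^3 - r^2 - 2*r - 20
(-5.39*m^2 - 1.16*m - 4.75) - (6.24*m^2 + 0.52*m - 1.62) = -11.63*m^2 - 1.68*m - 3.13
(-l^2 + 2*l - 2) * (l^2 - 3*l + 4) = -l^4 + 5*l^3 - 12*l^2 + 14*l - 8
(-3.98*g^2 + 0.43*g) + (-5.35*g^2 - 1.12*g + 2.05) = -9.33*g^2 - 0.69*g + 2.05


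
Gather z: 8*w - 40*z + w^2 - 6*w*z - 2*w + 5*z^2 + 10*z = w^2 + 6*w + 5*z^2 + z*(-6*w - 30)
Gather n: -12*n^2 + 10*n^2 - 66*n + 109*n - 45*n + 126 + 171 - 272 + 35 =-2*n^2 - 2*n + 60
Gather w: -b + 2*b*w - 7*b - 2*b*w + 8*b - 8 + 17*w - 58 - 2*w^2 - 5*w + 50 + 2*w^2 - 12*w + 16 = 0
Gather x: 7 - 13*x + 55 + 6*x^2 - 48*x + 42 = 6*x^2 - 61*x + 104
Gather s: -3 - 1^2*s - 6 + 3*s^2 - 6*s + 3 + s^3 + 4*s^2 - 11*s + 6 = s^3 + 7*s^2 - 18*s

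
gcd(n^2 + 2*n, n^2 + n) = n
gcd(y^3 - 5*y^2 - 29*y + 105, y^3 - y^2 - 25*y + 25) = y + 5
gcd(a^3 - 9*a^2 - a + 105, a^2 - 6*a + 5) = a - 5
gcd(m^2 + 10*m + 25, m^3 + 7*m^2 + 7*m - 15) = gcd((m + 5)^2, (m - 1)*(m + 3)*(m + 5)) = m + 5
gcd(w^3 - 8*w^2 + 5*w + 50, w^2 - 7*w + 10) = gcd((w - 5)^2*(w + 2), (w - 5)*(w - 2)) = w - 5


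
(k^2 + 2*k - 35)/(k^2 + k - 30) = (k + 7)/(k + 6)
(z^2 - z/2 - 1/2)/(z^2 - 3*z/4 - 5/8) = 4*(z - 1)/(4*z - 5)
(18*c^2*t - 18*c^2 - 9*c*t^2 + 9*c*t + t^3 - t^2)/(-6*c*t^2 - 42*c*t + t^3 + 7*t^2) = (-3*c*t + 3*c + t^2 - t)/(t*(t + 7))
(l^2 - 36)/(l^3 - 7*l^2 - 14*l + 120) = (l + 6)/(l^2 - l - 20)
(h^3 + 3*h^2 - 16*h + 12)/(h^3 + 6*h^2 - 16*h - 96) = (h^2 - 3*h + 2)/(h^2 - 16)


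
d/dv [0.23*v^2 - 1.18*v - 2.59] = 0.46*v - 1.18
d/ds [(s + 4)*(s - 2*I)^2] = (s - 2*I)*(3*s + 8 - 2*I)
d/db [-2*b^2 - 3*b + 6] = -4*b - 3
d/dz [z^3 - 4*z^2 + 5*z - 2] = 3*z^2 - 8*z + 5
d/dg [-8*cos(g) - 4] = 8*sin(g)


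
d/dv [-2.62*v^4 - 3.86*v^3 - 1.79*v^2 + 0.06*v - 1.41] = -10.48*v^3 - 11.58*v^2 - 3.58*v + 0.06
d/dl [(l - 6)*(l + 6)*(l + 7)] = 3*l^2 + 14*l - 36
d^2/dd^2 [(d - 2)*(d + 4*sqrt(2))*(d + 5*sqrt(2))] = 6*d - 4 + 18*sqrt(2)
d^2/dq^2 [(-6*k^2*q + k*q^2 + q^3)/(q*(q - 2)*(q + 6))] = 2*(-18*k^2*q^2 - 72*k^2*q - 168*k^2 + k*q^3 + 36*k*q + 48*k - 4*q^3 + 36*q^2 + 144)/(q^6 + 12*q^5 + 12*q^4 - 224*q^3 - 144*q^2 + 1728*q - 1728)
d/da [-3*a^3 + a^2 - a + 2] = -9*a^2 + 2*a - 1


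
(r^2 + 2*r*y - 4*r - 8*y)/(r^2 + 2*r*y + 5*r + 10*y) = (r - 4)/(r + 5)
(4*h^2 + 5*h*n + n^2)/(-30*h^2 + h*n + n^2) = (4*h^2 + 5*h*n + n^2)/(-30*h^2 + h*n + n^2)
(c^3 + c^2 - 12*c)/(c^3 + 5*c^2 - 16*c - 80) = c*(c - 3)/(c^2 + c - 20)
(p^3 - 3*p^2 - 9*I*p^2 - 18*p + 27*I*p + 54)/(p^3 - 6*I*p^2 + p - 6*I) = (p^2 - 3*p*(1 + I) + 9*I)/(p^2 + 1)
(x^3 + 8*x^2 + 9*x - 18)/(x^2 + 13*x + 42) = (x^2 + 2*x - 3)/(x + 7)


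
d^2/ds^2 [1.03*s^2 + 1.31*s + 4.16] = 2.06000000000000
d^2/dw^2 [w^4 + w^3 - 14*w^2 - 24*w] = 12*w^2 + 6*w - 28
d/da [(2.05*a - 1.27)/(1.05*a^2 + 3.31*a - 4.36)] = (-2.1525*a^2 + 2.667*a - 4.7343)/(1.1025*a^4 + 6.951*a^3 + 1.8001*a^2 - 28.8632*a + 19.0096)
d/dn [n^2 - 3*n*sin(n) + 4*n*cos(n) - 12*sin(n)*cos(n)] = -4*n*sin(n) - 3*n*cos(n) + 2*n - 3*sin(n) + 4*cos(n) - 12*cos(2*n)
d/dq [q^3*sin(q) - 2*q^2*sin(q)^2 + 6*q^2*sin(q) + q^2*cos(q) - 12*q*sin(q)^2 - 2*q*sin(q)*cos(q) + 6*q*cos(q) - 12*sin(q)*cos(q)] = q^3*cos(q) + 2*q^2*sin(q) - 2*q^2*sin(2*q) + 6*q^2*cos(q) + 6*q*sin(q) - 12*q*sin(2*q) + 2*q*cos(q) - 2*q - sin(2*q) + 6*cos(q) - 6*cos(2*q) - 6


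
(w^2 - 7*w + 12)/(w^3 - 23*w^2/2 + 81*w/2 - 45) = 2*(w - 4)/(2*w^2 - 17*w + 30)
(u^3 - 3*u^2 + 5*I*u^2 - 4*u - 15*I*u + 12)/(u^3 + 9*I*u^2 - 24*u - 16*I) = (u - 3)/(u + 4*I)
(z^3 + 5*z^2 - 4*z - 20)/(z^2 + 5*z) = z - 4/z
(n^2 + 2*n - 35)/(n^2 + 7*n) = (n - 5)/n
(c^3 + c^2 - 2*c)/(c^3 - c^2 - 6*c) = (c - 1)/(c - 3)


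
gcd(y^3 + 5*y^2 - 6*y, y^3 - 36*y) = y^2 + 6*y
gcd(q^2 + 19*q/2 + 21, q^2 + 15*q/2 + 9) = q + 6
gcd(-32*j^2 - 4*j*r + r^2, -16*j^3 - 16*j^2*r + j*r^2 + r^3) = 4*j + r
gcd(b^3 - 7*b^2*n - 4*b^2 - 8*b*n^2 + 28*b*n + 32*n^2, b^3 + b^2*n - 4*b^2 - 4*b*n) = b^2 + b*n - 4*b - 4*n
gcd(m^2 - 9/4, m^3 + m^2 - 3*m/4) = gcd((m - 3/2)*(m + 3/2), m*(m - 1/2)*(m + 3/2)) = m + 3/2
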